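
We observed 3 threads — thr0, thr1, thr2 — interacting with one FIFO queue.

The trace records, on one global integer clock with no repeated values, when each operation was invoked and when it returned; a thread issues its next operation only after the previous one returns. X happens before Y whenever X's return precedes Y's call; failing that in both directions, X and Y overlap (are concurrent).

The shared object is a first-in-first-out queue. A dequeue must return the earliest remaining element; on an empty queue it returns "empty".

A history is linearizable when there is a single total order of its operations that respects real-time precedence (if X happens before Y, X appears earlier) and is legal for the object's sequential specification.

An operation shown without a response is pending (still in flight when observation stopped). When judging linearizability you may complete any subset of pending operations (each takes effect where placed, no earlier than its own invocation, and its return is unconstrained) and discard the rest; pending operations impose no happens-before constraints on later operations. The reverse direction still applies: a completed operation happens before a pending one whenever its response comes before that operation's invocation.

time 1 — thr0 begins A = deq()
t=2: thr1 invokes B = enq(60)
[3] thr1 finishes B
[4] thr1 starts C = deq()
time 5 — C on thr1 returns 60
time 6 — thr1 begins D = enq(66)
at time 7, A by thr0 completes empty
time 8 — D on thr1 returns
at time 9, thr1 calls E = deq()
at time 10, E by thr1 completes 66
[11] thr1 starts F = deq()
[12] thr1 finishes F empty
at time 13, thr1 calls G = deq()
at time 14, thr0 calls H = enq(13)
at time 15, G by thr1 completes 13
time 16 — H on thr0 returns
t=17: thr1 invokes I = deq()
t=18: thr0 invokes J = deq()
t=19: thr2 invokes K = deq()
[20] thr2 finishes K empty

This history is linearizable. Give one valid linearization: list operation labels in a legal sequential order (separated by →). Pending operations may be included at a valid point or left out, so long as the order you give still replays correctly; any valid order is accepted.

after step 1 (A deq() → empty): queue <>
after step 2 (B enq(60)): queue <60>
after step 3 (C deq() → 60): queue <>
after step 4 (D enq(66)): queue <66>
after step 5 (E deq() → 66): queue <>
after step 6 (F deq() → empty): queue <>
after step 7 (H enq(13)): queue <13>
after step 8 (G deq() → 13): queue <>
after step 9 (I deq() (pending, included)): queue <>
after step 10 (J deq() (pending, included)): queue <>
after step 11 (K deq() → empty): queue <>

A → B → C → D → E → F → H → G → I → J → K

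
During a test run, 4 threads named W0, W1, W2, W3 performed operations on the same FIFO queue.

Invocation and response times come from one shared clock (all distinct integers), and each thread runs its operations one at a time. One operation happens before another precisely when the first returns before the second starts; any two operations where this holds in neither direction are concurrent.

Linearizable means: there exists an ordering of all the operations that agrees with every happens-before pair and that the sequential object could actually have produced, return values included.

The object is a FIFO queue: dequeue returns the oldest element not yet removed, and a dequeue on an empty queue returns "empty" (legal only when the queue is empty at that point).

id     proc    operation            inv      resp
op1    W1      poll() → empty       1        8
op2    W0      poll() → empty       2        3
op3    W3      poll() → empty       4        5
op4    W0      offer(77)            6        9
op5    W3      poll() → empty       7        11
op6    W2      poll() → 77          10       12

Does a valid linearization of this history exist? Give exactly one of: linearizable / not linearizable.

linearizable

one valid linearization: op1, op2, op3, op4, op6, op5
after step 1 (op1 poll() → empty): queue <>
after step 2 (op2 poll() → empty): queue <>
after step 3 (op3 poll() → empty): queue <>
after step 4 (op4 offer(77)): queue <77>
after step 5 (op6 poll() → 77): queue <>
after step 6 (op5 poll() → empty): queue <>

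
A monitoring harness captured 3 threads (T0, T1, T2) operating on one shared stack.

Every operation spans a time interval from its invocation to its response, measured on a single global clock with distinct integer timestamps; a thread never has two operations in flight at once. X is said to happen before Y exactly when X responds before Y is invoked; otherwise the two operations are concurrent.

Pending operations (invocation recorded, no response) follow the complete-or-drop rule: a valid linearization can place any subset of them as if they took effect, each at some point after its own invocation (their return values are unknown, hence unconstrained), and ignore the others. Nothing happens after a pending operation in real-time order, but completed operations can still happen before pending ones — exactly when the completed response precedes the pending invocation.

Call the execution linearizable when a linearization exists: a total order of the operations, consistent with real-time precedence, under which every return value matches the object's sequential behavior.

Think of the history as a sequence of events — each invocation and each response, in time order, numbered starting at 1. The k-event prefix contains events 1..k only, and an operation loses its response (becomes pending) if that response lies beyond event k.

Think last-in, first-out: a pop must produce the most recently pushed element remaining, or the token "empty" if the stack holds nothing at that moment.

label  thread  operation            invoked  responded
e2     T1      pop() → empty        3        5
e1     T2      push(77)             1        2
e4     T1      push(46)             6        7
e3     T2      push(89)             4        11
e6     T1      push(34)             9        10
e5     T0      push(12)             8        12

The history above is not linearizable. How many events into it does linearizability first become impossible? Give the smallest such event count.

5

events 1..4 are linearizable; a witness order is e1:
after step 1 (e1 push(77)): stack <77>
event 5 — e2's response, time 5 — after it, nothing linearizes
every completion of the 1 pending operation (e3) was checked; none linearizes
e.g. e1, e2 (pending dropped): illegal at step 2, since e2 pop() → empty cannot apply there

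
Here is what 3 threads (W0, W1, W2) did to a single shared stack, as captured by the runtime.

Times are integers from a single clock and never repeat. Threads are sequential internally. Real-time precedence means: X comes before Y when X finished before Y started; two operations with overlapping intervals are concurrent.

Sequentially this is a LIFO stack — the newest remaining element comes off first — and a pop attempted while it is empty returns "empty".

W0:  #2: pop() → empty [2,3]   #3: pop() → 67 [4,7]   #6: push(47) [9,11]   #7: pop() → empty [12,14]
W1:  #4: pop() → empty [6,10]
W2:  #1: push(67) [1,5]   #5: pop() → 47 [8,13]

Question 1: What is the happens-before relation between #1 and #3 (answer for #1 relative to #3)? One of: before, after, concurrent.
#1 spans [1,5], #3 spans [4,7]
the intervals overlap in both directions

concurrent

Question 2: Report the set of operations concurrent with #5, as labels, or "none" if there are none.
#5 spans [8,13]: anything still running between times 8 and 13 counts as concurrent
#1 [1,5]: before
#2 [2,3]: before
#3 [4,7]: before
#4 [6,10]: concurrent
#6 [9,11]: concurrent
#7 [12,14]: concurrent

#4, #6, #7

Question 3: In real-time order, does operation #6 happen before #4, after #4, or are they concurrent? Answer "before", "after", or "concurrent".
#6 spans [9,11], #4 spans [6,10]
the intervals overlap in both directions

concurrent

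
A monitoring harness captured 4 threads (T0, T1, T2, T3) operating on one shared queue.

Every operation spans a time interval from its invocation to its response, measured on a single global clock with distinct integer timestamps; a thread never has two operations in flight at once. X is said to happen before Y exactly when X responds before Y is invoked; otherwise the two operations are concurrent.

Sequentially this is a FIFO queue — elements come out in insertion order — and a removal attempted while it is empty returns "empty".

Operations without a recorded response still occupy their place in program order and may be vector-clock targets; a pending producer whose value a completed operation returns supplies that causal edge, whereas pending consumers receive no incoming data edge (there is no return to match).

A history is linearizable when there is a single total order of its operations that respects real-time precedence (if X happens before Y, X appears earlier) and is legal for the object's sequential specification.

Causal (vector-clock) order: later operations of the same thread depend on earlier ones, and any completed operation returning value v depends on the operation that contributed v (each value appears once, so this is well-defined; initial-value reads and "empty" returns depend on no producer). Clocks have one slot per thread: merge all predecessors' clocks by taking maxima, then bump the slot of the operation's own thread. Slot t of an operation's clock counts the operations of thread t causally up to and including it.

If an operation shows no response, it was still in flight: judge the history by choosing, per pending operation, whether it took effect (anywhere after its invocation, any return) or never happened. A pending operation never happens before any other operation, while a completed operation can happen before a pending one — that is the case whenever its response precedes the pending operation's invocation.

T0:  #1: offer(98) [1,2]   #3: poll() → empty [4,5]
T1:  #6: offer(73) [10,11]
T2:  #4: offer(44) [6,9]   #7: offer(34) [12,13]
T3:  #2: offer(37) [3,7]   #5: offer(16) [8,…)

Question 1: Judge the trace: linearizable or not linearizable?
not linearizable

the violation lands at event 5, #3's response at time 5: events 1..4 linearize, events 1..5 do not
exactly one order of the 2 completed ops respects real time; the queue replay fails
include/drop combinations of the 1 pending operation (#2) were all tried; none helps
one such order, #1, #3 (pending dropped), breaks at step 2 where #3 poll() → empty is illegal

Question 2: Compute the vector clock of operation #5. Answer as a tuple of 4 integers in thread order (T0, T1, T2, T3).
(0, 0, 0, 2)

no predecessors for #2 (invoked 3): T3 increments from zero → (0, 0, 0, 1)
no predecessors for #4 (invoked 6): T2 increments from zero → (0, 0, 1, 0)
no predecessors for #6 (invoked 10): T1 increments from zero → (0, 1, 0, 0)
no predecessors for #1 (invoked 1): T0 increments from zero → (1, 0, 0, 0)
merge at #5 (invoked 8): VC(#2)=(0, 0, 0, 1), own-thread bump on T3 → (0, 0, 0, 2)
merge at #7 (invoked 12): VC(#4)=(0, 0, 1, 0), own-thread bump on T2 → (0, 0, 2, 0)
merge at #3 (invoked 4): VC(#1)=(1, 0, 0, 0), own-thread bump on T0 → (2, 0, 0, 0)
target: VC(#5) = (0, 0, 0, 2)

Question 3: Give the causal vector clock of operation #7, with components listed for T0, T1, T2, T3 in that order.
(0, 0, 2, 0)

invoked at 3, #2 has no predecessors; its own T3 bump gives (0, 0, 0, 1)
invoked at 6, #4 has no predecessors; its own T2 bump gives (0, 0, 1, 0)
invoked at 10, #6 has no predecessors; its own T1 bump gives (0, 1, 0, 0)
invoked at 1, #1 has no predecessors; its own T0 bump gives (1, 0, 0, 0)
#5 (invocation 8): componentwise max over VC(#2)=(0, 0, 0, 1), +1 at T3, giving (0, 0, 0, 2)
#7 (invocation 12): componentwise max over VC(#4)=(0, 0, 1, 0), +1 at T2, giving (0, 0, 2, 0)
#3 (invocation 4): componentwise max over VC(#1)=(1, 0, 0, 0), +1 at T0, giving (2, 0, 0, 0)
target: VC(#7) = (0, 0, 2, 0)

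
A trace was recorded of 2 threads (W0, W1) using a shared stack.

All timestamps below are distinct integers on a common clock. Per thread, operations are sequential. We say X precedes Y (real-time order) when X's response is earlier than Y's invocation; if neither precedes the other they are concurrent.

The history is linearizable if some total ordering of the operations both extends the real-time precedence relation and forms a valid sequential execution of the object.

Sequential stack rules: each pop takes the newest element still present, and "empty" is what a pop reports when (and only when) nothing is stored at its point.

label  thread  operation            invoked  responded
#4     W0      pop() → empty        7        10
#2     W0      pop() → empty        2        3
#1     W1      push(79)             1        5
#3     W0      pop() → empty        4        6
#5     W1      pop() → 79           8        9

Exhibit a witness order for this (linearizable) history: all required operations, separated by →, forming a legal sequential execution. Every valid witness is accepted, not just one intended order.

step 1: #2 pop() → empty — stack <>
step 2: #3 pop() → empty — stack <>
step 3: #1 push(79) — stack <79>
step 4: #5 pop() → 79 — stack <>
step 5: #4 pop() → empty — stack <>

#2 → #3 → #1 → #5 → #4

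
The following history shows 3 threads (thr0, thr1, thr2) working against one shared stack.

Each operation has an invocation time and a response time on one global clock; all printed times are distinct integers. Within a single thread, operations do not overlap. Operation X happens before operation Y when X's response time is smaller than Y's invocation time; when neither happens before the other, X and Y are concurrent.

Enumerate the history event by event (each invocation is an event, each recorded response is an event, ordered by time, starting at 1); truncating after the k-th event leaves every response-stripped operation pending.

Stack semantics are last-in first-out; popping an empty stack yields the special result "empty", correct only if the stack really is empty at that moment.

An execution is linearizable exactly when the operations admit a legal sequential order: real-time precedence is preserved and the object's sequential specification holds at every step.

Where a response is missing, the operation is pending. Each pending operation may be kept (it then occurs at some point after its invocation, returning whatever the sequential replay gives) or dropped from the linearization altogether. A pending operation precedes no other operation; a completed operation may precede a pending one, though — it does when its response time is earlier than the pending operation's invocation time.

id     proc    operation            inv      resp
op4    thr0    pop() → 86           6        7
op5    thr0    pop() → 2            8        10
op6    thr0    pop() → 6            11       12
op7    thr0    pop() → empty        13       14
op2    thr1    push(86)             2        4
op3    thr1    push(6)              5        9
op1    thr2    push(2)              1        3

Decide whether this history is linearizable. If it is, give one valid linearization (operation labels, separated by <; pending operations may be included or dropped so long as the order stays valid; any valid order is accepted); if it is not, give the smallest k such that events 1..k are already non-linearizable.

step 1: op1 push(2) — stack <2>
step 2: op2 push(86) — stack <2,86>
step 3: op4 pop() → 86 — stack <2>
step 4: op5 pop() → 2 — stack <>
step 5: op3 push(6) — stack <6>
step 6: op6 pop() → 6 — stack <>
step 7: op7 pop() → empty — stack <>

linearizable — witness: op1 < op2 < op4 < op5 < op3 < op6 < op7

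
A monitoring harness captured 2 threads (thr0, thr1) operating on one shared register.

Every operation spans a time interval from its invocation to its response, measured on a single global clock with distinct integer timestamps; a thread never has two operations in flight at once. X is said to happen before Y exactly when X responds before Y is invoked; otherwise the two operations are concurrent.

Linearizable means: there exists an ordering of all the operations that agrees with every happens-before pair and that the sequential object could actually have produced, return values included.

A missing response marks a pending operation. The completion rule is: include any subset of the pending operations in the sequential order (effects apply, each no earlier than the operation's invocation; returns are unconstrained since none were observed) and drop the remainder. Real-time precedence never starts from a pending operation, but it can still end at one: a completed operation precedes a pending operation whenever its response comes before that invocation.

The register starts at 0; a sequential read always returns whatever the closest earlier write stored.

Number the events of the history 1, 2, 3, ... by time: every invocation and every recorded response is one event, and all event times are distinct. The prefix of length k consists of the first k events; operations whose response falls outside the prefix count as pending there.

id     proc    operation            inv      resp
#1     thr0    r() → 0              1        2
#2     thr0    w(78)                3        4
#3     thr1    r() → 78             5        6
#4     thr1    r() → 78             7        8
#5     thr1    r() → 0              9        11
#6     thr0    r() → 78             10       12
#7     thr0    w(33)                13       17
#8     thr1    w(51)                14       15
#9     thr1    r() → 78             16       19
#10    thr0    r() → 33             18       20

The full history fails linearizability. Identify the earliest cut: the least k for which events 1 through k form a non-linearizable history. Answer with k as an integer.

events 1..10 are linearizable, e.g. via #1, #2, #3, #4:
step 1: #1 r() → 0 — value 0
step 2: #2 w(78) — value 78
step 3: #3 r() → 78 — value 78
step 4: #4 r() → 78 — value 78
event 11 — #5's response, time 11 — after it, nothing linearizes
completion choices over the 1 pending operation (#6) were checked; none helps
e.g. #1, #2, #3, #4, #5 (pending dropped): illegal at step 5, since #5 r() → 0 cannot apply there

11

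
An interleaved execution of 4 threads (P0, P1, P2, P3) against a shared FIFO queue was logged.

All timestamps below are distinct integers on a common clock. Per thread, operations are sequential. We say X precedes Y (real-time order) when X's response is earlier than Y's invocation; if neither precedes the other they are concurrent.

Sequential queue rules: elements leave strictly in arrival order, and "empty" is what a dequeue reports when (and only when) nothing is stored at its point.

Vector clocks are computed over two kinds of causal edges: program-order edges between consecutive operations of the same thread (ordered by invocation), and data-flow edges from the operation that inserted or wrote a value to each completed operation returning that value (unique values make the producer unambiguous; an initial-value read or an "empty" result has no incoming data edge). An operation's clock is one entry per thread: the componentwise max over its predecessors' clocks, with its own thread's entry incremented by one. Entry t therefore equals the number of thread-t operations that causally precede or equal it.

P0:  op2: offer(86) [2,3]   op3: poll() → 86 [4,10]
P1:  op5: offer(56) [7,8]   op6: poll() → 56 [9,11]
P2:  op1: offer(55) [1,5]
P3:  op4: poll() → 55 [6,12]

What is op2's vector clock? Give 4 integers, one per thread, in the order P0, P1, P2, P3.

(1, 0, 0, 0)

no predecessors for op1 (invoked 1): P2 increments from zero → (0, 0, 1, 0)
no predecessors for op5 (invoked 7): P1 increments from zero → (0, 1, 0, 0)
no predecessors for op2 (invoked 2): P0 increments from zero → (1, 0, 0, 0)
merge at op4 (invoked 6): VC(op1)=(0, 0, 1, 0), own-thread bump on P3 → (0, 0, 1, 1)
merge at op6 (invoked 9): VC(op5)=(0, 1, 0, 0), own-thread bump on P1 → (0, 2, 0, 0)
merge at op3 (invoked 4): VC(op2)=(1, 0, 0, 0), own-thread bump on P0 → (2, 0, 0, 0)
target: VC(op2) = (1, 0, 0, 0)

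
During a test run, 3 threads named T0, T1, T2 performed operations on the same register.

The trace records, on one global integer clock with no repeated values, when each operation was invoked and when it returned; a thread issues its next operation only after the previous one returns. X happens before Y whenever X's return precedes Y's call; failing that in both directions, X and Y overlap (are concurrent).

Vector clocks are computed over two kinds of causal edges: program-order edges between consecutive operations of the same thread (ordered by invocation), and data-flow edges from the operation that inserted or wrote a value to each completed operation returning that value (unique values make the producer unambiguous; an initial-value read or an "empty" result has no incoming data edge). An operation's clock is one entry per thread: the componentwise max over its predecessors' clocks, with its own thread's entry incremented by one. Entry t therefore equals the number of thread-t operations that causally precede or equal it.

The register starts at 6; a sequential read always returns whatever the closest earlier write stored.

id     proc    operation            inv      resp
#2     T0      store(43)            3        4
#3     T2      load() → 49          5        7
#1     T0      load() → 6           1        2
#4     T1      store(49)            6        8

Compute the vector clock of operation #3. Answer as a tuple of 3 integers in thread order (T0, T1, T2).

(0, 1, 1)

no predecessors for #4 (invoked 6): T1 increments from zero → (0, 1, 0)
no predecessors for #1 (invoked 1): T0 increments from zero → (1, 0, 0)
merge at #3 (invoked 5): VC(#4)=(0, 1, 0), own-thread bump on T2 → (0, 1, 1)
merge at #2 (invoked 3): VC(#1)=(1, 0, 0), own-thread bump on T0 → (2, 0, 0)
target: VC(#3) = (0, 1, 1)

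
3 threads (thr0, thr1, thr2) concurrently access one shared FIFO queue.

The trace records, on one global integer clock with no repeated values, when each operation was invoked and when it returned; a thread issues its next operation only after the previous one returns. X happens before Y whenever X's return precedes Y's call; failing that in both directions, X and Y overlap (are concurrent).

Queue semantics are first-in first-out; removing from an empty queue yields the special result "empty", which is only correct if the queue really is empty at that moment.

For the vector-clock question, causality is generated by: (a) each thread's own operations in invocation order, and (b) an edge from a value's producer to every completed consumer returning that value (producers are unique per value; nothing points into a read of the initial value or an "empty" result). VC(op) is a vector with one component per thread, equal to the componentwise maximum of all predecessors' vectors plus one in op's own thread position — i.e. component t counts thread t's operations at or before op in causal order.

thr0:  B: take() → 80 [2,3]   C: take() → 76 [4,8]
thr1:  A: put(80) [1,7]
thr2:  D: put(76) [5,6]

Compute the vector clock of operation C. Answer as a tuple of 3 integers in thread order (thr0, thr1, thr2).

D (invocation 5): nothing precedes it; thr2's component alone gives (0, 0, 1)
A (invocation 1): nothing precedes it; thr1's component alone gives (0, 1, 0)
B (invocation 2): componentwise max over VC(A)=(0, 1, 0), +1 at thr0, giving (1, 1, 0)
C (invocation 4): componentwise max over VC(B)=(1, 1, 0), VC(D)=(0, 0, 1), +1 at thr0, giving (2, 1, 1)
target: VC(C) = (2, 1, 1)

(2, 1, 1)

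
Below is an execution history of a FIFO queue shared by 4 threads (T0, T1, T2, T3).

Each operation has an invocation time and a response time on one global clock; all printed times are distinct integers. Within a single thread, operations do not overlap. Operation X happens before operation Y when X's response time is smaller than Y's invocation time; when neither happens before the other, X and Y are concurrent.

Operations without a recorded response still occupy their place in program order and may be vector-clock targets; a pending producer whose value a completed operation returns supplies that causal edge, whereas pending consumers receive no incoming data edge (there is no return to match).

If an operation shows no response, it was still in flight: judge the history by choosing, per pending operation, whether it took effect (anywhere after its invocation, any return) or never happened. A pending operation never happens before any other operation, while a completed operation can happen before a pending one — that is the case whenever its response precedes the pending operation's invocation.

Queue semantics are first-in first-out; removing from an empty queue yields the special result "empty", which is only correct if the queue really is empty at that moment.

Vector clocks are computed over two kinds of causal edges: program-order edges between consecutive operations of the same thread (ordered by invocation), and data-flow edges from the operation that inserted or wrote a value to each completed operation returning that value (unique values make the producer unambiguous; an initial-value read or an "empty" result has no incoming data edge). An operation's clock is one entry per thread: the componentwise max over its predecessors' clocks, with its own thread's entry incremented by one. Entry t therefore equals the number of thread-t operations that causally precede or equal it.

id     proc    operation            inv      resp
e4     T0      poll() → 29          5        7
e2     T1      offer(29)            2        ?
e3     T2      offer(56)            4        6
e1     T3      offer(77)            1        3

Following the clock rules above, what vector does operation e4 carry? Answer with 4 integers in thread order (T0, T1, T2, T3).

e1 (invocation 1): nothing precedes it; T3's component alone gives (0, 0, 0, 1)
e3 (invocation 4): nothing precedes it; T2's component alone gives (0, 0, 1, 0)
e2 (invocation 2): nothing precedes it; T1's component alone gives (0, 1, 0, 0)
invoked at 5, e4 merges VC(e2)=(0, 1, 0, 0) and bumps T0's slot → (1, 1, 0, 0)
target: VC(e4) = (1, 1, 0, 0)

(1, 1, 0, 0)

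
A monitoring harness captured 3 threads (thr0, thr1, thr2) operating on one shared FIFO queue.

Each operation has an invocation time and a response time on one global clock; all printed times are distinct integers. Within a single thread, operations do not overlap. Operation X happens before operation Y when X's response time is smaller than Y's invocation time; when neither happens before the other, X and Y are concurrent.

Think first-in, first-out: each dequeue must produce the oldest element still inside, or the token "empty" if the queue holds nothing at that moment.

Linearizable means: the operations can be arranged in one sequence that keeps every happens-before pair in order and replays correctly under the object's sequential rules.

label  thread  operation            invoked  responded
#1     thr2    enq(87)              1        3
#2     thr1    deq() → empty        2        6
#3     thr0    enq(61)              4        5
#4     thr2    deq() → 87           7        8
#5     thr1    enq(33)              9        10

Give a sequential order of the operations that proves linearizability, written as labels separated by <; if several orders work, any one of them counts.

after step 1 (#2 deq() → empty): queue <>
after step 2 (#1 enq(87)): queue <87>
after step 3 (#3 enq(61)): queue <87,61>
after step 4 (#4 deq() → 87): queue <61>
after step 5 (#5 enq(33)): queue <61,33>

#2 < #1 < #3 < #4 < #5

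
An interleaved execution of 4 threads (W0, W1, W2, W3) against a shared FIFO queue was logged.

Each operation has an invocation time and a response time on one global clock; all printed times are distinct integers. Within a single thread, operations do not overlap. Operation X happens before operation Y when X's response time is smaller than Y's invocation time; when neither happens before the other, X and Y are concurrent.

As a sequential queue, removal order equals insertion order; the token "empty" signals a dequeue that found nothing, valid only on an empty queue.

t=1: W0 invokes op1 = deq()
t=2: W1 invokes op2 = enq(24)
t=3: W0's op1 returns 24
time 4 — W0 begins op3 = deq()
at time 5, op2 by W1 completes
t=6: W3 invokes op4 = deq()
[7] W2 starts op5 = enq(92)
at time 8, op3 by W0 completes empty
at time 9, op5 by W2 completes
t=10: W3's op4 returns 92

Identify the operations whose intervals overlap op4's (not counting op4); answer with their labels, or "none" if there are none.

concurrent with op4 ([6,10]): every op whose interval crosses 6..10
op1 [1,3]: before
op2 [2,5]: before
op3 [4,8]: concurrent
op5 [7,9]: concurrent

op3, op5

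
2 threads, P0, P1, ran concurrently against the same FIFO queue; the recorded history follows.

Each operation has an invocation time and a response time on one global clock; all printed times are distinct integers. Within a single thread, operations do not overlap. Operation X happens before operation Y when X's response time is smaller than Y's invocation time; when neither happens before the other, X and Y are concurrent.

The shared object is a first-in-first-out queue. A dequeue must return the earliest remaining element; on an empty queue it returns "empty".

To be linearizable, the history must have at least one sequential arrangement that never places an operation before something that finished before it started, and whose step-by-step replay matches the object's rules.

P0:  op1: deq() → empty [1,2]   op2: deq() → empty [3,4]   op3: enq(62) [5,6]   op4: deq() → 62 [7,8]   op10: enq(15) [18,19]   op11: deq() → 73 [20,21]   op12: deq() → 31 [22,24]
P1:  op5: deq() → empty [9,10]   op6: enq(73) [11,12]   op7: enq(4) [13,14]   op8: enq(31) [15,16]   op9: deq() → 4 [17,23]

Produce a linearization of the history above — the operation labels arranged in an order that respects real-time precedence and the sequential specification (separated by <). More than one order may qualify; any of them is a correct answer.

op1 < op2 < op3 < op4 < op5 < op6 < op7 < op8 < op10 < op11 < op9 < op12

step 1: op1 deq() → empty — queue <>
step 2: op2 deq() → empty — queue <>
step 3: op3 enq(62) — queue <62>
step 4: op4 deq() → 62 — queue <>
step 5: op5 deq() → empty — queue <>
step 6: op6 enq(73) — queue <73>
step 7: op7 enq(4) — queue <73,4>
step 8: op8 enq(31) — queue <73,4,31>
step 9: op10 enq(15) — queue <73,4,31,15>
step 10: op11 deq() → 73 — queue <4,31,15>
step 11: op9 deq() → 4 — queue <31,15>
step 12: op12 deq() → 31 — queue <15>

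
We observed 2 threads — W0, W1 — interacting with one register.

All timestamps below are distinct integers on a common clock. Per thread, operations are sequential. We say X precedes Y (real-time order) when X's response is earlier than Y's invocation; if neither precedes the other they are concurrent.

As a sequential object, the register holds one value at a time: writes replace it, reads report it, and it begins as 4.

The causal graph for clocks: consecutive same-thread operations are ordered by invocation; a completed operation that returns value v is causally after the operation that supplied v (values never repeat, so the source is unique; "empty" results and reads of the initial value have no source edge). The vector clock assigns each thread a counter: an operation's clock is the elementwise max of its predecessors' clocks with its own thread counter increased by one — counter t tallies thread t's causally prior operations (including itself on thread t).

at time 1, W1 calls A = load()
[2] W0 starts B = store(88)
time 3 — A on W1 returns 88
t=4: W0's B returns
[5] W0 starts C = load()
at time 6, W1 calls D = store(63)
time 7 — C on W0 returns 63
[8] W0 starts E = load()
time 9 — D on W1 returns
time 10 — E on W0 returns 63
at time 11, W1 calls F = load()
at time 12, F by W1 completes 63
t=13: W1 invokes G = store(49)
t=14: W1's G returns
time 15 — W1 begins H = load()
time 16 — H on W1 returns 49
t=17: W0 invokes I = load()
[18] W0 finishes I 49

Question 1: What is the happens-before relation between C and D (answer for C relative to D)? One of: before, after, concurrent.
concurrent

C spans [5,7], D spans [6,9]
the intervals overlap in both directions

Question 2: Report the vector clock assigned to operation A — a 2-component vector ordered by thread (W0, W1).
(1, 1)

no predecessors for B (invoked 2): W0 increments from zero → (1, 0)
merge at A (invoked 1): VC(B)=(1, 0), own-thread bump on W1 → (1, 1)
merge at D (invoked 6): VC(A)=(1, 1), own-thread bump on W1 → (1, 2)
merge at F (invoked 11): VC(D)=(1, 2), own-thread bump on W1 → (1, 3)
merge at C (invoked 5): VC(B)=(1, 0), VC(D)=(1, 2), own-thread bump on W0 → (2, 2)
merge at G (invoked 13): VC(F)=(1, 3), own-thread bump on W1 → (1, 4)
merge at E (invoked 8): VC(C)=(2, 2), VC(D)=(1, 2), own-thread bump on W0 → (3, 2)
merge at H (invoked 15): VC(G)=(1, 4), own-thread bump on W1 → (1, 5)
merge at I (invoked 17): VC(E)=(3, 2), VC(G)=(1, 4), own-thread bump on W0 → (4, 4)
target: VC(A) = (1, 1)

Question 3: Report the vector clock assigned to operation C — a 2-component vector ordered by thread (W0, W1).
(2, 2)

invoked at 2, B has no predecessors; its own W0 bump gives (1, 0)
invoked at 1, A merges VC(B)=(1, 0) and bumps W1's slot → (1, 1)
invoked at 6, D merges VC(A)=(1, 1) and bumps W1's slot → (1, 2)
invoked at 11, F merges VC(D)=(1, 2) and bumps W1's slot → (1, 3)
invoked at 5, C merges VC(B)=(1, 0), VC(D)=(1, 2) and bumps W0's slot → (2, 2)
invoked at 13, G merges VC(F)=(1, 3) and bumps W1's slot → (1, 4)
invoked at 8, E merges VC(C)=(2, 2), VC(D)=(1, 2) and bumps W0's slot → (3, 2)
invoked at 15, H merges VC(G)=(1, 4) and bumps W1's slot → (1, 5)
invoked at 17, I merges VC(E)=(3, 2), VC(G)=(1, 4) and bumps W0's slot → (4, 4)
target: VC(C) = (2, 2)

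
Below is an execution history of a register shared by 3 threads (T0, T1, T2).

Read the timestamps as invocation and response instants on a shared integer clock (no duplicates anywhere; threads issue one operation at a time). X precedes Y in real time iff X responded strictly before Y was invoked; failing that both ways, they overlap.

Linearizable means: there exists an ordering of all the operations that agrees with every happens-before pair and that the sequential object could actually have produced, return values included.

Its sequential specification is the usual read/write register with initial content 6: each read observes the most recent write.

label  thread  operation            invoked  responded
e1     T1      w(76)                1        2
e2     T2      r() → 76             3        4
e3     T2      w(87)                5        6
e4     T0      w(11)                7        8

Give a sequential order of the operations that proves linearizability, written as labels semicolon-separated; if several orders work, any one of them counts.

step 1: e1 w(76) — value 76
step 2: e2 r() → 76 — value 76
step 3: e3 w(87) — value 87
step 4: e4 w(11) — value 11

e1; e2; e3; e4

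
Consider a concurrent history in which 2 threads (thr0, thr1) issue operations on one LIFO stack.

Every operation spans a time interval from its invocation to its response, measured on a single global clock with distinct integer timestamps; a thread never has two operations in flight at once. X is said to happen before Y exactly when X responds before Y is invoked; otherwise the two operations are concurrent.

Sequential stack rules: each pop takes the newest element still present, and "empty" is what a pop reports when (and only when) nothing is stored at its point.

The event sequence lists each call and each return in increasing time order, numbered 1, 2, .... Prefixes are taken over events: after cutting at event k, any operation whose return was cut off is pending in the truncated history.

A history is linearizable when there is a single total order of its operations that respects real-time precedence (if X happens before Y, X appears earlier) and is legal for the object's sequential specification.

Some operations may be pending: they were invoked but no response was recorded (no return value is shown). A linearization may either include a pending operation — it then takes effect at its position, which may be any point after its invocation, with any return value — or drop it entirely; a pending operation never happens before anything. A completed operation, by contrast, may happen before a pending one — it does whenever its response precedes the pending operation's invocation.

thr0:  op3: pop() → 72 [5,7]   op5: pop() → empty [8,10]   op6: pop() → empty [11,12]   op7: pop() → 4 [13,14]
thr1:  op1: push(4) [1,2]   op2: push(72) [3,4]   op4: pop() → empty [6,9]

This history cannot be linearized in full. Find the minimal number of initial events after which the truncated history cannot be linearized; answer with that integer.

one valid order for events 1..9 is op1, op2, op3, op5, op4:
after step 1 (op1 push(4)): stack <4>
after step 2 (op2 push(72)): stack <4,72>
after step 3 (op3 pop() → 72): stack <4>
after step 4 (op5 pop() (pending, included)): stack <>
after step 5 (op4 pop() → empty): stack <>
adding event 10 (op5 responds at 10) leaves no legal real-time order
for example op1, op2, op3, op4, op5 fails at step 4: op4 pop() → empty is not legal there
for example op1, op2, op3, op5, op4 fails at step 4: op5 pop() → empty is not legal there

10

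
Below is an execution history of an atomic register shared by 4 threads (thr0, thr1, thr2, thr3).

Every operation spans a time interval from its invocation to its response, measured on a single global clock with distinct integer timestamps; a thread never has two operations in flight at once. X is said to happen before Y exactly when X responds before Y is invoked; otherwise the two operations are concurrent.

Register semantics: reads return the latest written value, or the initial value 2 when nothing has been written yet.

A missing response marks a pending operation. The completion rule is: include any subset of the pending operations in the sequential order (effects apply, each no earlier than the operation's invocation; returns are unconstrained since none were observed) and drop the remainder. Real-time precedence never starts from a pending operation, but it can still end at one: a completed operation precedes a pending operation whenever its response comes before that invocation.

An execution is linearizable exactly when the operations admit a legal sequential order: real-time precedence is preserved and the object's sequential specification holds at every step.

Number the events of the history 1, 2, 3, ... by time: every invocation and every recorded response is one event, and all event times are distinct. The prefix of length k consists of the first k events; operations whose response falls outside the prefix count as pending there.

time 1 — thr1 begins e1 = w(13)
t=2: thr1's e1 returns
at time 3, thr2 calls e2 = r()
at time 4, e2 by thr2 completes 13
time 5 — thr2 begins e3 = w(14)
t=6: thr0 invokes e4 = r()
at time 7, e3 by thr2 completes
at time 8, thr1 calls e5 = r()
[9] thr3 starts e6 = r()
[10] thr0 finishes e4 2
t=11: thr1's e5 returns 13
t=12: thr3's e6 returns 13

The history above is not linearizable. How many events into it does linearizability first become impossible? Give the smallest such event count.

10

events 1..9 are linearizable, e.g. via e1, e2, e3:
1. e1 w(13), leaving value 13
2. e2 r() → 13, leaving value 13
3. e3 w(14), leaving value 14
once event 10 joins (e4's response, time 10), exhaustive search finds no witness
no completion choice of the 2 pending operations (e5, e6) rescues it — every subset was tried
one such order, e1, e2, e3, e4 (pending dropped), breaks at step 4 where e4 r() → 2 is illegal
one such order, e1, e2, e4, e3 (pending dropped), breaks at step 3 where e4 r() → 2 is illegal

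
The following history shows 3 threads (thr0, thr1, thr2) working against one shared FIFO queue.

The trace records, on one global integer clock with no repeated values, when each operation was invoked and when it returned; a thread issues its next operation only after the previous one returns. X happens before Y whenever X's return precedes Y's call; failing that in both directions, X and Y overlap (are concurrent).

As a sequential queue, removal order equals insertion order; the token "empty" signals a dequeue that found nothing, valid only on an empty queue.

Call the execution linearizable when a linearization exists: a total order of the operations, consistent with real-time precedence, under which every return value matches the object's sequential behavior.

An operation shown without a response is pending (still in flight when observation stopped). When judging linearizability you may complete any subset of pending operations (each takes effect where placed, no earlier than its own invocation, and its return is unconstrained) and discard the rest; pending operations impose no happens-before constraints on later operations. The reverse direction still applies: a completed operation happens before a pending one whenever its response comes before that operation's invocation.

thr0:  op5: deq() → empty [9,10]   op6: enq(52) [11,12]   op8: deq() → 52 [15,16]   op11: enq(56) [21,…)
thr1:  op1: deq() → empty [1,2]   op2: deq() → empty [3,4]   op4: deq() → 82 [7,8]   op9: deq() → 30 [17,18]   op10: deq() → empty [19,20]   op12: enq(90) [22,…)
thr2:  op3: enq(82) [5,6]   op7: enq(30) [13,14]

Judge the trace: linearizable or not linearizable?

witness order: op1, op2, op3, op4, op5, op6, op7, op8, op9, op10
step 1: op1 deq() → empty — queue <>
step 2: op2 deq() → empty — queue <>
step 3: op3 enq(82) — queue <82>
step 4: op4 deq() → 82 — queue <>
step 5: op5 deq() → empty — queue <>
step 6: op6 enq(52) — queue <52>
step 7: op7 enq(30) — queue <52,30>
step 8: op8 deq() → 52 — queue <30>
step 9: op9 deq() → 30 — queue <>
step 10: op10 deq() → empty — queue <>

linearizable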